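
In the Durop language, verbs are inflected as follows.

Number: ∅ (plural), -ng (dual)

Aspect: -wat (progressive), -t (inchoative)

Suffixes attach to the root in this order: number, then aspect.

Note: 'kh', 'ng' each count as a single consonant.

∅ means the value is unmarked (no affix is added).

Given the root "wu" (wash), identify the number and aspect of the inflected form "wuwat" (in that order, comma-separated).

plural, progressive

Segment: wu-wat.
number: ∅ → plural.
aspect: -wat → progressive.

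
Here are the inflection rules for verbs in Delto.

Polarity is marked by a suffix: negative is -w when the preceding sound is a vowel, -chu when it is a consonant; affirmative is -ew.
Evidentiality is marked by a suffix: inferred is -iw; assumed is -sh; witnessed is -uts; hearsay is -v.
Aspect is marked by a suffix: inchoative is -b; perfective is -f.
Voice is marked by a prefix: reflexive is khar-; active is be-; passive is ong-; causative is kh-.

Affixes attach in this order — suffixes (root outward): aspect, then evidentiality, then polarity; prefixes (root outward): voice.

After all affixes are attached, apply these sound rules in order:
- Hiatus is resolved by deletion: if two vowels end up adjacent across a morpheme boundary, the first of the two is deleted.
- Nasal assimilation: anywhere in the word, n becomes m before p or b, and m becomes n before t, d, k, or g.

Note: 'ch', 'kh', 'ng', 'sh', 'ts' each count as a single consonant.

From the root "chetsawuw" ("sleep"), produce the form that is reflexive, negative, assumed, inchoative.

Attach aspect inchoative -b → chetsawuwb.
Attach evidentiality assumed -sh → chetsawuwbsh.
Attach voice reflexive khar- → kharchetsawuwbsh.
Attach polarity negative -chu (after consonant 'sh') → kharchetsawuwbshchu.
Vowel deletion: no change.
Nasal assimilation: no change.

kharchetsawuwbshchu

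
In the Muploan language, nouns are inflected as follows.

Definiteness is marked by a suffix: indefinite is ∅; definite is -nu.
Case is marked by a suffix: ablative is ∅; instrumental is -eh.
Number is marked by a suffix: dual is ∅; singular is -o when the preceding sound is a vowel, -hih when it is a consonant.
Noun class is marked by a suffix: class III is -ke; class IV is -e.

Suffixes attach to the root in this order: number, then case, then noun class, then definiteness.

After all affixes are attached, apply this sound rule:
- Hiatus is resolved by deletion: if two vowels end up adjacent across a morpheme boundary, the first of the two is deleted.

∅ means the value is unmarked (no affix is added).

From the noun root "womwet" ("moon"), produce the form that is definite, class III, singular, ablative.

Attach number singular -hih (after consonant 't') → womwethih.
case = ablative: zero marking, form stays womwethih.
Attach noun class class III -ke → womwethihke.
Attach definiteness definite -nu → womwethihkenu.
Vowel deletion: no change.

womwethihkenu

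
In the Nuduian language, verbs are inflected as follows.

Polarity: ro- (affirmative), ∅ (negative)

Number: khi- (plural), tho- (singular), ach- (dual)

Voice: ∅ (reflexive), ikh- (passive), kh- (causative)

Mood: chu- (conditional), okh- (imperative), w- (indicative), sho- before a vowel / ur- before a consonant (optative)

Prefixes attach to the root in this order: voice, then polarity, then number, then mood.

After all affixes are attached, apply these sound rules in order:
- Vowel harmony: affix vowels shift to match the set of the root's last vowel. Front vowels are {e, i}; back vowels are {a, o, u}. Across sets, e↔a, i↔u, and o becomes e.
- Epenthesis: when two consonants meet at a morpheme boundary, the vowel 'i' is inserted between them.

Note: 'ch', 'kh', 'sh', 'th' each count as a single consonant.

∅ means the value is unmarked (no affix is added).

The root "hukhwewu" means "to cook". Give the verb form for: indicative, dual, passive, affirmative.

wachiroukhihukhwewu

Attach voice passive ikh- → ikhhukhwewu.
Attach polarity affirmative ro- → roikhhukhwewu.
Attach number dual ach- → achroikhhukhwewu.
Attach mood indicative w- → wachroikhhukhwewu.
Apply vowel harmony: wachroikhhukhwewu → wachroukhhukhwewu.
Apply epenthesis: wachroukhhukhwewu → wachiroukhihukhwewu.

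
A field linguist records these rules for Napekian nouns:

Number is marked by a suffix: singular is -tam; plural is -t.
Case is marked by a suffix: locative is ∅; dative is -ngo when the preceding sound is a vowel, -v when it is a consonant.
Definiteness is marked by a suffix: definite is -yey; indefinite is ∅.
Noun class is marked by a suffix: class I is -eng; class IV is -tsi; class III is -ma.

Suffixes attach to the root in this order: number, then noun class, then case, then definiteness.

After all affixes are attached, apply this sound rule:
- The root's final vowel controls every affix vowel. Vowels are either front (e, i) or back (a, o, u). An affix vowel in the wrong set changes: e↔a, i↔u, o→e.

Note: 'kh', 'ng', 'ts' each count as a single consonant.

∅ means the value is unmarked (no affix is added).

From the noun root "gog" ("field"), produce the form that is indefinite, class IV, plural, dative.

gogttsungo

Attach number plural -t → gogt.
Attach noun class class IV -tsi → gogttsi.
Attach case dative -ngo (after vowel 'i') → gogttsingo.
definiteness = indefinite: zero marking, form stays gogttsingo.
Apply vowel harmony: gogttsingo → gogttsungo.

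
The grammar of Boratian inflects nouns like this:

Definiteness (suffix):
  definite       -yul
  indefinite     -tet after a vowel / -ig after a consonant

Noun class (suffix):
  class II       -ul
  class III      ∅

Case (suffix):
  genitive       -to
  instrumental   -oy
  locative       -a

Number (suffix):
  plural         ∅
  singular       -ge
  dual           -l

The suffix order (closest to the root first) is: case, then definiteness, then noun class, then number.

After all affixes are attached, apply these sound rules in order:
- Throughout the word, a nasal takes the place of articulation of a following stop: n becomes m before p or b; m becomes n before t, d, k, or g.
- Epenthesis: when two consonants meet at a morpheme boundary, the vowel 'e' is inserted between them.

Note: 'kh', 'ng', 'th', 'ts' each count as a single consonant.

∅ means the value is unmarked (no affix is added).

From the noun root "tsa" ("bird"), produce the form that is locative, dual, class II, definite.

Attach case locative -a → tsaa.
Attach definiteness definite -yul → tsaayul.
Attach noun class class II -ul → tsaayulul.
Attach number dual -l → tsaayulull.
Nasal assimilation: no change.
Apply epenthesis: tsaayulull → tsaayululel.

tsaayululel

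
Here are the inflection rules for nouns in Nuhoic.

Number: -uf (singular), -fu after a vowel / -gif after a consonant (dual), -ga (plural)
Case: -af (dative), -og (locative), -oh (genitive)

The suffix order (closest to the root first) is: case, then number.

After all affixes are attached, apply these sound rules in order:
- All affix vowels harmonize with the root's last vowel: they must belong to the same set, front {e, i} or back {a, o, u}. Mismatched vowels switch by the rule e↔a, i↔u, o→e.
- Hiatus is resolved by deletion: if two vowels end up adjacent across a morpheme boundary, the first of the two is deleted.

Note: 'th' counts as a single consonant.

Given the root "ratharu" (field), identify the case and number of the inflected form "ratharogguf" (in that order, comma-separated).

locative, dual

Segment: ratharu-og-gif.
case: -og → locative.
number: -fu/gif → dual.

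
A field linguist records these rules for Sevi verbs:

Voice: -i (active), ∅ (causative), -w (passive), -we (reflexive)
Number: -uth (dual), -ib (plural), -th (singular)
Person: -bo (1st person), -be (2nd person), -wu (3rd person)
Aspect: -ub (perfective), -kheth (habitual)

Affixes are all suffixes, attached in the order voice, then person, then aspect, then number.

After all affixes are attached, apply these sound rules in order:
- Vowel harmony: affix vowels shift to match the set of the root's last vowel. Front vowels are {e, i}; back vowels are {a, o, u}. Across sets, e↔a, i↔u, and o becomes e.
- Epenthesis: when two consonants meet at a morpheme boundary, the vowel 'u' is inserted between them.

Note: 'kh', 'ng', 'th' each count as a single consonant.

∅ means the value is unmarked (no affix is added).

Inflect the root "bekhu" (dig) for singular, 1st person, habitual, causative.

voice = causative: zero marking, form stays bekhu.
Attach person 1st person -bo → bekhubo.
Attach aspect habitual -kheth → bekhubokheth.
Attach number singular -th → bekhubokhethth.
Apply vowel harmony: bekhubokhethth → bekhubokhathth.
Apply epenthesis: bekhubokhathth → bekhubokhathuth.

bekhubokhathuth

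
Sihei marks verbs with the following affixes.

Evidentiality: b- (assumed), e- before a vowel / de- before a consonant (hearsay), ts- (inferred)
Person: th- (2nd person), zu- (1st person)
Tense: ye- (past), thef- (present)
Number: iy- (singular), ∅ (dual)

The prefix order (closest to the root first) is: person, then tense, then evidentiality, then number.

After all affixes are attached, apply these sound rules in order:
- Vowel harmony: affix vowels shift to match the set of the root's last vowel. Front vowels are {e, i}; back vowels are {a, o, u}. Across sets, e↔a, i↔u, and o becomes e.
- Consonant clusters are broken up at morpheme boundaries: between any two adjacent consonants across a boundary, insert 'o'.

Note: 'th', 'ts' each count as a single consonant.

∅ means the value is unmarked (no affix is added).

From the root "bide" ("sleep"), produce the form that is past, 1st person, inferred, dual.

tsoyezibide

Attach person 1st person zu- → zubide.
Attach tense past ye- → yezubide.
Attach evidentiality inferred ts- → tsyezubide.
number = dual: zero marking, form stays tsyezubide.
Apply vowel harmony: tsyezubide → tsyezibide.
Apply epenthesis: tsyezibide → tsoyezibide.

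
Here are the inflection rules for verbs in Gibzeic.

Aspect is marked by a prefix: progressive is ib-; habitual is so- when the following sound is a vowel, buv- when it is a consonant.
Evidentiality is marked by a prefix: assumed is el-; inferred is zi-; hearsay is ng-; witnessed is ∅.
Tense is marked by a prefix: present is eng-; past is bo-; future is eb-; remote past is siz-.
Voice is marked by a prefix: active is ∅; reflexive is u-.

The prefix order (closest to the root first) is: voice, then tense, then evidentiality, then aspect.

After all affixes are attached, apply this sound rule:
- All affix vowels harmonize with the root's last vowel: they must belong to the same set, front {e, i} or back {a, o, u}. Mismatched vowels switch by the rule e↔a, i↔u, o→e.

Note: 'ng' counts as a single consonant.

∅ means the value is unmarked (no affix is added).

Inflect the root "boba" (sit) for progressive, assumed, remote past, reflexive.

ubalsuzuboba

Attach voice reflexive u- → uboba.
Attach tense remote past siz- → sizuboba.
Attach evidentiality assumed el- → elsizuboba.
Attach aspect progressive ib- → ibelsizuboba.
Apply vowel harmony: ibelsizuboba → ubalsuzuboba.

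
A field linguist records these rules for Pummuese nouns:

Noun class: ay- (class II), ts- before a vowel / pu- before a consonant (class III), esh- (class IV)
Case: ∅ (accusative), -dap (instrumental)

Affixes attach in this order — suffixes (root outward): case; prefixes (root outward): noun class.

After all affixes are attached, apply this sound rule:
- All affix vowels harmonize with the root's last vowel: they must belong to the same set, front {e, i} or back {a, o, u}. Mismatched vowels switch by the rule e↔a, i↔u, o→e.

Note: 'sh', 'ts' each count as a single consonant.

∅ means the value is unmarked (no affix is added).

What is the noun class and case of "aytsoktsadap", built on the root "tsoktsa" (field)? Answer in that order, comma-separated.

class II, instrumental

Segment: ay-tsoktsa-dap.
noun class: ay- → class II.
case: -dap → instrumental.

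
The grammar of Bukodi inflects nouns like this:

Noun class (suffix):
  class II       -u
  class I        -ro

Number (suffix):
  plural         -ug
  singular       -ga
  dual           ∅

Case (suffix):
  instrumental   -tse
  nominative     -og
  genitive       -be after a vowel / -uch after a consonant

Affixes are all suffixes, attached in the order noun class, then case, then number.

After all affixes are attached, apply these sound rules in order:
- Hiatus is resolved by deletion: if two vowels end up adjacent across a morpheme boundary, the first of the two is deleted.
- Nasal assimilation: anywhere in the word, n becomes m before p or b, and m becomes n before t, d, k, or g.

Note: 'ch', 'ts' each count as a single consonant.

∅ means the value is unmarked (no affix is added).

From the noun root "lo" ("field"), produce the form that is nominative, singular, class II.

Attach noun class class II -u → lou.
Attach case nominative -og → louog.
Attach number singular -ga → louogga.
Apply vowel deletion: louogga → logga.
Nasal assimilation: no change.

logga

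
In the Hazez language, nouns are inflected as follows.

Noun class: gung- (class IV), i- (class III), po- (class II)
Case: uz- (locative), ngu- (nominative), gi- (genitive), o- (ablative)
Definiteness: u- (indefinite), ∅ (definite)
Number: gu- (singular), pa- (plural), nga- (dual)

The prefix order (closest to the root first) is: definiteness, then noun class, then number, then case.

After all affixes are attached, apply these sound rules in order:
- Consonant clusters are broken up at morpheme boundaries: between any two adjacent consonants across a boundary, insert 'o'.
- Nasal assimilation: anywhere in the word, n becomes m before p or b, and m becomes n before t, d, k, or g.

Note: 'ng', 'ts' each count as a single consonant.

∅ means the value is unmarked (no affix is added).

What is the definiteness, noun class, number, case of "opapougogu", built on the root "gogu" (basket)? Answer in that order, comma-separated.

indefinite, class II, plural, ablative

Segment: o-pa-po-u-gogu.
definiteness: u- → indefinite.
noun class: po- → class II.
number: pa- → plural.
case: o- → ablative.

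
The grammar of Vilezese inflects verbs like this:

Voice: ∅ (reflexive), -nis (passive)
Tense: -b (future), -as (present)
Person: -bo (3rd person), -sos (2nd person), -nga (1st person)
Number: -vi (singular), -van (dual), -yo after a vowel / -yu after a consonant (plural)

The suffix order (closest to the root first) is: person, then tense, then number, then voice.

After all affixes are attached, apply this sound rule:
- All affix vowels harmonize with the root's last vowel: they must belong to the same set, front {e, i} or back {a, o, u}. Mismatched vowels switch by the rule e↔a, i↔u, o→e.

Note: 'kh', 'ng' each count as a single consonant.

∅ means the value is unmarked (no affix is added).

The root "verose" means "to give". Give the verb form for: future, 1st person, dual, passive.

Attach person 1st person -nga → verosenga.
Attach tense future -b → verosengab.
Attach number dual -van → verosengabvan.
Attach voice passive -nis → verosengabvannis.
Apply vowel harmony: verosengabvannis → verosengebvennis.

verosengebvennis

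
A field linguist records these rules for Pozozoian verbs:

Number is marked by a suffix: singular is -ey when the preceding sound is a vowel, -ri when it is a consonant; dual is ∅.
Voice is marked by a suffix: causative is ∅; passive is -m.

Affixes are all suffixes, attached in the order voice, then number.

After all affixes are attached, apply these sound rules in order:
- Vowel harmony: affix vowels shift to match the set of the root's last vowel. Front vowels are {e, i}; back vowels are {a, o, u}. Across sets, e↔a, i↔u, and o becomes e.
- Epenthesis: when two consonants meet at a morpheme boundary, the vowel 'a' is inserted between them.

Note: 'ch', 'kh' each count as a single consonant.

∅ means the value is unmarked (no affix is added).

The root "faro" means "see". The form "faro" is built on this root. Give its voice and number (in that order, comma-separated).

Segment: faro.
voice: ∅ → causative.
number: ∅ → dual.

causative, dual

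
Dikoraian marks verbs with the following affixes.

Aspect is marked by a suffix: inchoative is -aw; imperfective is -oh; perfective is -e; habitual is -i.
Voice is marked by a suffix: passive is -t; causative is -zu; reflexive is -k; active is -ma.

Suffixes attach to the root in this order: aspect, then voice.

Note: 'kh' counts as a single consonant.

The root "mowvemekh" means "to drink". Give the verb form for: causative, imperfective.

mowvemekhohzu

Attach aspect imperfective -oh → mowvemekhoh.
Attach voice causative -zu → mowvemekhohzu.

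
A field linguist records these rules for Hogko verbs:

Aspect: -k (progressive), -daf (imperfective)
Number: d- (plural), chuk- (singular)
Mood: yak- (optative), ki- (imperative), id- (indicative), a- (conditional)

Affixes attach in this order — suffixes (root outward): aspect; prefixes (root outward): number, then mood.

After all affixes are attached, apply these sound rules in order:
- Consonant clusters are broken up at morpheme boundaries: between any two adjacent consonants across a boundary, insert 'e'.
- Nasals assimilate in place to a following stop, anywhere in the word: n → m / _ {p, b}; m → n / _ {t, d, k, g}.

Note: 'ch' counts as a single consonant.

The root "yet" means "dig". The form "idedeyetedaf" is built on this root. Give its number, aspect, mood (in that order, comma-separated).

Segment: id-d-yet-daf.
number: d- → plural.
aspect: -daf → imperfective.
mood: id- → indicative.

plural, imperfective, indicative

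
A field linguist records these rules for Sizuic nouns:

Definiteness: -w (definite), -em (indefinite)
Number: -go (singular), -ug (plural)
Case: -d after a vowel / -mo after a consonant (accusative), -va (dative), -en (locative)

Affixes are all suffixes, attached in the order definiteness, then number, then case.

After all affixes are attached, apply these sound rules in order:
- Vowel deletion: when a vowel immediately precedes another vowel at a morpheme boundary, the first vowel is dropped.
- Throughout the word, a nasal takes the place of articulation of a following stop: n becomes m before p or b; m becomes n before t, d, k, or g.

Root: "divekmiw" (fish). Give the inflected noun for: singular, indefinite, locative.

Attach definiteness indefinite -em → divekmiwem.
Attach number singular -go → divekmiwemgo.
Attach case locative -en → divekmiwemgoen.
Apply vowel deletion: divekmiwemgoen → divekmiwemgen.
Apply nasal assimilation: divekmiwemgen → divekmiwengen.

divekmiwengen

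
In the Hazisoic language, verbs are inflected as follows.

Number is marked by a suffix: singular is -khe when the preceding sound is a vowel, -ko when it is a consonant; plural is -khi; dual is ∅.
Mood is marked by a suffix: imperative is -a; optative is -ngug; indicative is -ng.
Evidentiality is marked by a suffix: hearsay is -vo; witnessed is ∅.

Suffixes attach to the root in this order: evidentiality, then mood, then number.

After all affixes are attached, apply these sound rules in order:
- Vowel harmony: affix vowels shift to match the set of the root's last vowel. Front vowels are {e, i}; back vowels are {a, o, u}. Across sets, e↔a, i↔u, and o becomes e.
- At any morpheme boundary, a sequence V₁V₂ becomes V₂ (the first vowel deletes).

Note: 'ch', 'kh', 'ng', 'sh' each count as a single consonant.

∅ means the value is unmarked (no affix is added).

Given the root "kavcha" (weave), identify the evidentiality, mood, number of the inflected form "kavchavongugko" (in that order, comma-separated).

hearsay, optative, singular

Segment: kavcha-vo-ngug-ko.
evidentiality: -vo → hearsay.
mood: -ngug → optative.
number: -khe/ko → singular.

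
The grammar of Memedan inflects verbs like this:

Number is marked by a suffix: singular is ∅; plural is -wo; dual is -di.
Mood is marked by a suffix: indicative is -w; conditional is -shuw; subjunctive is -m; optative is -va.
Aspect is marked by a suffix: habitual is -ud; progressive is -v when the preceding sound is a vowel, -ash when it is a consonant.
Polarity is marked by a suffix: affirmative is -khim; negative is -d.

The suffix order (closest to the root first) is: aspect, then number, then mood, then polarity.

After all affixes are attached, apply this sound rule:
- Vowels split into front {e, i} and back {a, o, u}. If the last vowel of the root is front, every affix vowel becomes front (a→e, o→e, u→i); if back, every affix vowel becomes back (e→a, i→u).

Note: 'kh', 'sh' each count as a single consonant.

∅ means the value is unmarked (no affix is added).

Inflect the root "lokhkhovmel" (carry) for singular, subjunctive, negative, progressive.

Attach aspect progressive -ash (after consonant 'l') → lokhkhovmelash.
number = singular: zero marking, form stays lokhkhovmelash.
Attach mood subjunctive -m → lokhkhovmelashm.
Attach polarity negative -d → lokhkhovmelashmd.
Apply vowel harmony: lokhkhovmelashmd → lokhkhovmeleshmd.

lokhkhovmeleshmd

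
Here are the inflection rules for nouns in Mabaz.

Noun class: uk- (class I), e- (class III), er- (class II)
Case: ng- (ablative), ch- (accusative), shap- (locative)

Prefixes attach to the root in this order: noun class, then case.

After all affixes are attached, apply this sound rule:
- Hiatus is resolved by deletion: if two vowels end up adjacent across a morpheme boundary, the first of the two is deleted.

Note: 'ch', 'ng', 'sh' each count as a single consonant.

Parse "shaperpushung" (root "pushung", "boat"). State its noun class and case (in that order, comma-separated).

class II, locative

Segment: shap-er-pushung.
noun class: er- → class II.
case: shap- → locative.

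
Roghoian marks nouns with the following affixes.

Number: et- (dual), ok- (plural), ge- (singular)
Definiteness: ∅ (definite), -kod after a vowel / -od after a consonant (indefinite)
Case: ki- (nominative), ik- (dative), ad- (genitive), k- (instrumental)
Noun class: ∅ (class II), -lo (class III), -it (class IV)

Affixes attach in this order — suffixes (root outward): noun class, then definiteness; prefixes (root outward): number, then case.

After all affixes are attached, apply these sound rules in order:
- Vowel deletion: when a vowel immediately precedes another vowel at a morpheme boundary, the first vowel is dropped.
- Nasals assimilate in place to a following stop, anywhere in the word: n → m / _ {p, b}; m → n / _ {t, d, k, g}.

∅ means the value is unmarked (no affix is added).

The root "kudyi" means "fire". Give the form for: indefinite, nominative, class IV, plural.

kokkudyitod

Attach number plural ok- → okkudyi.
Attach noun class class IV -it → okkudyiit.
Attach case nominative ki- → kiokkudyiit.
Attach definiteness indefinite -od (after consonant 't') → kiokkudyiitod.
Apply vowel deletion: kiokkudyiitod → kokkudyitod.
Nasal assimilation: no change.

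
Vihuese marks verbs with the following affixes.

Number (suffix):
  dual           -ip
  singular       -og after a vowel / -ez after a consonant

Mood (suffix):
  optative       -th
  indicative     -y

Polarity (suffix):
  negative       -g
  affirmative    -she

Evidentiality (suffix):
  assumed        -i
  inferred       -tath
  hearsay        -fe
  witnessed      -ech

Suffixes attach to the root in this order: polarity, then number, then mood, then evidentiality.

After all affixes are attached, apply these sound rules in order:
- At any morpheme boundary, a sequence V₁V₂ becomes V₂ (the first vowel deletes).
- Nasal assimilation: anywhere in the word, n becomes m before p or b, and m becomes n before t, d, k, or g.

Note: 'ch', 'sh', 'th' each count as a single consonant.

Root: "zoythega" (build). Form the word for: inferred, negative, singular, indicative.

Attach polarity negative -g → zoythegag.
Attach number singular -ez (after consonant 'g') → zoythegagez.
Attach mood indicative -y → zoythegagezy.
Attach evidentiality inferred -tath → zoythegagezytath.
Vowel deletion: no change.
Nasal assimilation: no change.

zoythegagezytath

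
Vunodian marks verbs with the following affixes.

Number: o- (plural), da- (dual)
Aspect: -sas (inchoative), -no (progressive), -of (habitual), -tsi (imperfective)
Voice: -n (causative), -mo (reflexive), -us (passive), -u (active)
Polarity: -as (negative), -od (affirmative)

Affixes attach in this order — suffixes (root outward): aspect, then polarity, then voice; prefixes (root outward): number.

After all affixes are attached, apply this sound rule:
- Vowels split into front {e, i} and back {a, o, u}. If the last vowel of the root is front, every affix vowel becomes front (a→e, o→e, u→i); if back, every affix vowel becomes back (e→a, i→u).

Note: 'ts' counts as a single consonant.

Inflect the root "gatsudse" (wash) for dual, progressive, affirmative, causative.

degatsudseneedn

Attach number dual da- → dagatsudse.
Attach aspect progressive -no → dagatsudseno.
Attach polarity affirmative -od → dagatsudsenood.
Attach voice causative -n → dagatsudsenoodn.
Apply vowel harmony: dagatsudsenoodn → degatsudseneedn.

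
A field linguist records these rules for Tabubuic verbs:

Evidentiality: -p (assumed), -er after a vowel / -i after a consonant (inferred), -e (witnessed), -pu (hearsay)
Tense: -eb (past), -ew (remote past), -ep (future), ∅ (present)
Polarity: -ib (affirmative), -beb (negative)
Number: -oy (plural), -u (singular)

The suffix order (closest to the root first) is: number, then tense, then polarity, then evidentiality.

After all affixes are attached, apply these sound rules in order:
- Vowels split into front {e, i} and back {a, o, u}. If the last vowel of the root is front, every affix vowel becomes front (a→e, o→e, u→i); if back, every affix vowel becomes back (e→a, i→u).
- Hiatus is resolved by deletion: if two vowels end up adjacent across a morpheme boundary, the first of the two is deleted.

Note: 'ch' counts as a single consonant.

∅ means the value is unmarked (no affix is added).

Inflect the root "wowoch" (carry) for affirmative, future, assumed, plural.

wowochoyapubp

Attach number plural -oy → wowochoy.
Attach tense future -ep → wowochoyep.
Attach polarity affirmative -ib → wowochoyepib.
Attach evidentiality assumed -p → wowochoyepibp.
Apply vowel harmony: wowochoyepibp → wowochoyapubp.
Vowel deletion: no change.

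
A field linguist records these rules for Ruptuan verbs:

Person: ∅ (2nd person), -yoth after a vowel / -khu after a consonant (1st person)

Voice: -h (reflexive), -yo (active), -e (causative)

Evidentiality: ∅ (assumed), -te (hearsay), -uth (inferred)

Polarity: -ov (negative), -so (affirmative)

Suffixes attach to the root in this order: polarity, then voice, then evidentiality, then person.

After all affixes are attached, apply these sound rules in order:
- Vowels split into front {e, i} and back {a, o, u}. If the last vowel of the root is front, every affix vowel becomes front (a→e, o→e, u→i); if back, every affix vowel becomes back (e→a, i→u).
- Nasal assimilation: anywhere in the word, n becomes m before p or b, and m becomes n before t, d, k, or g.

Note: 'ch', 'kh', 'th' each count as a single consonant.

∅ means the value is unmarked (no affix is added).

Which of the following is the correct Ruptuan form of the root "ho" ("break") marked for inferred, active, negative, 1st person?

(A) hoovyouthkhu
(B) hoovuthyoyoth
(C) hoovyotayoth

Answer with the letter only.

Attach polarity negative -ov → hoov.
Attach voice active -yo → hoovyo.
Attach evidentiality inferred -uth → hoovyouth.
Attach person 1st person -khu (after consonant 'th') → hoovyouthkhu.
Vowel harmony: no change.
Nasal assimilation: no change.
So the correct form is hoovyouthkhu, option (A).
(C) hoovyotayoth is wrong: it uses hearsay instead of inferred for evidentiality.
(B) hoovuthyoyoth is wrong: it has the affixes in the wrong order.

A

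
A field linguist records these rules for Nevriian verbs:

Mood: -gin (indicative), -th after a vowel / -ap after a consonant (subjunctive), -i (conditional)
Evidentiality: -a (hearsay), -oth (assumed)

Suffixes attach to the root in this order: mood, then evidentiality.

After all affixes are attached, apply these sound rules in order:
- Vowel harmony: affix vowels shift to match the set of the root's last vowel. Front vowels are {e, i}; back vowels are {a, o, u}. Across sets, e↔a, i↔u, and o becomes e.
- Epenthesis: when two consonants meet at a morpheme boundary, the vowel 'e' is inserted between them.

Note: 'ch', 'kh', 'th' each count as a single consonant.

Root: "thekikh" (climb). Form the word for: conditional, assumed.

thekikhieth

Attach mood conditional -i → thekikhi.
Attach evidentiality assumed -oth → thekikhioth.
Apply vowel harmony: thekikhioth → thekikhieth.
Epenthesis: no change.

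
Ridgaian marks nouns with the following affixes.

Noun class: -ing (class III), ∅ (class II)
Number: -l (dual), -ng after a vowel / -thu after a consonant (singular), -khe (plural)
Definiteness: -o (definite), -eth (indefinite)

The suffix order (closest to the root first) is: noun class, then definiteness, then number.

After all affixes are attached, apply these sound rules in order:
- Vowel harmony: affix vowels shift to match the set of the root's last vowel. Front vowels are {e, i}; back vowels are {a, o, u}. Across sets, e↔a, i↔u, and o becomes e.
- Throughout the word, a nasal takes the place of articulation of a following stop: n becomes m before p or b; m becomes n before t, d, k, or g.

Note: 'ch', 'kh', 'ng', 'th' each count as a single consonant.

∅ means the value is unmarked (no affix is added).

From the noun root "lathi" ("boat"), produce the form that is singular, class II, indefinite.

lathieththi

noun class = class II: zero marking, form stays lathi.
Attach definiteness indefinite -eth → lathieth.
Attach number singular -thu (after consonant 'th') → lathieththu.
Apply vowel harmony: lathieththu → lathieththi.
Nasal assimilation: no change.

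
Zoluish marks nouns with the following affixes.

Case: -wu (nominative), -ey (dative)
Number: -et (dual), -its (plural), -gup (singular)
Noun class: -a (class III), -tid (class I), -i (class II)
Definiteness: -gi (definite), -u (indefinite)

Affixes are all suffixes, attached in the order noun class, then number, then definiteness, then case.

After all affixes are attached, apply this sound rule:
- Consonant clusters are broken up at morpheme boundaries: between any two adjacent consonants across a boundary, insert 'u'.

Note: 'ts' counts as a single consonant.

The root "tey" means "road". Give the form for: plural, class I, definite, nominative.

Attach noun class class I -tid → teytid.
Attach number plural -its → teytidits.
Attach definiteness definite -gi → teytiditsgi.
Attach case nominative -wu → teytiditsgiwu.
Apply epenthesis: teytiditsgiwu → teyutiditsugiwu.

teyutiditsugiwu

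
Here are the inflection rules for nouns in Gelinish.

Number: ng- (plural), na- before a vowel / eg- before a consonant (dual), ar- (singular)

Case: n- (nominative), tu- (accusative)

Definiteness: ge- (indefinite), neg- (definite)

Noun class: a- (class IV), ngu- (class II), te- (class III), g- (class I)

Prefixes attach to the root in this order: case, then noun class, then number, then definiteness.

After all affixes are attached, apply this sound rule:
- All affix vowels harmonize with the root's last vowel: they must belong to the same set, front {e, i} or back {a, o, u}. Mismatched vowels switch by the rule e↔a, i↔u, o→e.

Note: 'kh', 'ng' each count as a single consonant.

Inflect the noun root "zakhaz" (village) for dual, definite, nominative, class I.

Attach case nominative n- → nzakhaz.
Attach noun class class I g- → gnzakhaz.
Attach number dual eg- (before consonant 'g') → eggnzakhaz.
Attach definiteness definite neg- → negeggnzakhaz.
Apply vowel harmony: negeggnzakhaz → nagaggnzakhaz.

nagaggnzakhaz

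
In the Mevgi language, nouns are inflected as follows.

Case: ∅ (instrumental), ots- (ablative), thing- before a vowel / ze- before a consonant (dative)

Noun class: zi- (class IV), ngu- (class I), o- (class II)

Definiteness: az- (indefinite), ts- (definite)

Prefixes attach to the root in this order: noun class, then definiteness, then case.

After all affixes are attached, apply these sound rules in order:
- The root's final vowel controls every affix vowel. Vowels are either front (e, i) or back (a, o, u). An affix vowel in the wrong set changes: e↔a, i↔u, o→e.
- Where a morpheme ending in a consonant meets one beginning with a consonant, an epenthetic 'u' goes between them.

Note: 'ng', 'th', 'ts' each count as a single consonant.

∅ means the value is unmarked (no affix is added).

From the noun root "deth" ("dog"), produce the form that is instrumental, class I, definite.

tsungideth

Attach noun class class I ngu- → ngudeth.
Attach definiteness definite ts- → tsngudeth.
case = instrumental: zero marking, form stays tsngudeth.
Apply vowel harmony: tsngudeth → tsngideth.
Apply epenthesis: tsngideth → tsungideth.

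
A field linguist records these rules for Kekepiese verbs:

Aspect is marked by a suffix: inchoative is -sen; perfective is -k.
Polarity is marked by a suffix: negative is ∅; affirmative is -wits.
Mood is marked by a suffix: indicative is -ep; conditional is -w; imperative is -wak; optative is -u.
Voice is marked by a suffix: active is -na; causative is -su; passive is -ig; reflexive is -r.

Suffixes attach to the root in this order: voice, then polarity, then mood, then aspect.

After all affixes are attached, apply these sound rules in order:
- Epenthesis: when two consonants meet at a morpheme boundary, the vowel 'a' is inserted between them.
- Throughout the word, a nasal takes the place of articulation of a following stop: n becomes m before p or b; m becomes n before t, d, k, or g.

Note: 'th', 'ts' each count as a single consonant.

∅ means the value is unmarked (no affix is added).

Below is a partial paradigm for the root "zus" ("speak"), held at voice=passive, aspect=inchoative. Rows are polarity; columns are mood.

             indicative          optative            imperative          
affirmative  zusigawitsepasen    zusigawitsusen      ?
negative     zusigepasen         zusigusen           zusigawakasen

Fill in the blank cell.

zusigawitsawakasen

Attach voice passive -ig → zusig.
Attach polarity affirmative -wits → zusigwits.
Attach mood imperative -wak → zusigwitswak.
Attach aspect inchoative -sen → zusigwitswaksen.
Apply epenthesis: zusigwitswaksen → zusigawitsawakasen.
Nasal assimilation: no change.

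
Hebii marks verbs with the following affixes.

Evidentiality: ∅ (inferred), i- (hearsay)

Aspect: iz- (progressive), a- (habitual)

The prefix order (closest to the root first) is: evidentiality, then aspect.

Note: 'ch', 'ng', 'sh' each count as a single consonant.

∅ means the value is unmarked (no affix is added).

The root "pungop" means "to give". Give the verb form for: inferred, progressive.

izpungop

evidentiality = inferred: zero marking, form stays pungop.
Attach aspect progressive iz- → izpungop.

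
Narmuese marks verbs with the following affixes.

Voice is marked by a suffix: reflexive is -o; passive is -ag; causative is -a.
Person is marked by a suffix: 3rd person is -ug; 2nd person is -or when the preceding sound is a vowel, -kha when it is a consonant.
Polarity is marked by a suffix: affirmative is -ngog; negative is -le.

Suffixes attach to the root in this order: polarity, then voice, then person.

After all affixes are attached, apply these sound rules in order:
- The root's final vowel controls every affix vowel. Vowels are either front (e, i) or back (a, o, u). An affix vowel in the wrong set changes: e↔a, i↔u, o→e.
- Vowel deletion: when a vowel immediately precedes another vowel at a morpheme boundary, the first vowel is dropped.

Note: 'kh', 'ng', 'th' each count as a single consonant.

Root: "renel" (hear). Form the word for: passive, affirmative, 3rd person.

renelngegegig

Attach polarity affirmative -ngog → renelngog.
Attach voice passive -ag → renelngogag.
Attach person 3rd person -ug → renelngogagug.
Apply vowel harmony: renelngogagug → renelngegegig.
Vowel deletion: no change.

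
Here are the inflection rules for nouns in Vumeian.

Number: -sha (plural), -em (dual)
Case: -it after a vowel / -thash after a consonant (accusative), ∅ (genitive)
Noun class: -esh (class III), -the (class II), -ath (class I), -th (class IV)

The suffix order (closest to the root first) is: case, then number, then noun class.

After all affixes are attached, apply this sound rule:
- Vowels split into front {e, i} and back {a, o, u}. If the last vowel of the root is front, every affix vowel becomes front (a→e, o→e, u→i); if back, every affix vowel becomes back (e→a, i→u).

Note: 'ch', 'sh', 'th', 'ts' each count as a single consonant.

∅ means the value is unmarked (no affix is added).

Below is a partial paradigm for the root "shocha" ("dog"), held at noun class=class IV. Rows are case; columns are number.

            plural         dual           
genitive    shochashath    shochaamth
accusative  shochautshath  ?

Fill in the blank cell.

Attach case accusative -it (after vowel 'a') → shochait.
Attach number dual -em → shochaitem.
Attach noun class class IV -th → shochaitemth.
Apply vowel harmony: shochaitemth → shochautamth.

shochautamth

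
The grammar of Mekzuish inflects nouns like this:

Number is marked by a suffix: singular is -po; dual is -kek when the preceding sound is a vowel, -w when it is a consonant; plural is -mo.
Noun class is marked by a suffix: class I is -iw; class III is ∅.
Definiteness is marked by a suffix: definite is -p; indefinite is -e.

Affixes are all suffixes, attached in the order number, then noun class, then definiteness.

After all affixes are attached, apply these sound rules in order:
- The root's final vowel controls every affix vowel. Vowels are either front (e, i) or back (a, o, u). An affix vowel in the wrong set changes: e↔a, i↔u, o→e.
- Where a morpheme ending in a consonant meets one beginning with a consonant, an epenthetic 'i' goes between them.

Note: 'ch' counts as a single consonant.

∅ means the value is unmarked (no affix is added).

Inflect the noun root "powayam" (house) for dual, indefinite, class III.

Attach number dual -w (after consonant 'm') → powayamw.
noun class = class III: zero marking, form stays powayamw.
Attach definiteness indefinite -e → powayamwe.
Apply vowel harmony: powayamwe → powayamwa.
Apply epenthesis: powayamwa → powayamiwa.

powayamiwa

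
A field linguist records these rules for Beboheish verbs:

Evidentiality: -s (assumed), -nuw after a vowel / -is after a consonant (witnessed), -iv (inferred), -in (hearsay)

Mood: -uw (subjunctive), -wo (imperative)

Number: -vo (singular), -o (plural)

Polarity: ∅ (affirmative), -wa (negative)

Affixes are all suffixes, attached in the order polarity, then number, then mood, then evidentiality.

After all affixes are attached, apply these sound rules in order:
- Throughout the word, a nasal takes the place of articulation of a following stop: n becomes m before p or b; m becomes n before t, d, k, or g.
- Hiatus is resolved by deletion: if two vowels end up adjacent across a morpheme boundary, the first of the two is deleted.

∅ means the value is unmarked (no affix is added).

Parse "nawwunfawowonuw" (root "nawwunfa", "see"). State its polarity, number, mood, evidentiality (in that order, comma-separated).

Segment: nawwunfa-wa-o-wo-nuw.
polarity: -wa → negative.
number: -o → plural.
mood: -wo → imperative.
evidentiality: -nuw/is → witnessed.

negative, plural, imperative, witnessed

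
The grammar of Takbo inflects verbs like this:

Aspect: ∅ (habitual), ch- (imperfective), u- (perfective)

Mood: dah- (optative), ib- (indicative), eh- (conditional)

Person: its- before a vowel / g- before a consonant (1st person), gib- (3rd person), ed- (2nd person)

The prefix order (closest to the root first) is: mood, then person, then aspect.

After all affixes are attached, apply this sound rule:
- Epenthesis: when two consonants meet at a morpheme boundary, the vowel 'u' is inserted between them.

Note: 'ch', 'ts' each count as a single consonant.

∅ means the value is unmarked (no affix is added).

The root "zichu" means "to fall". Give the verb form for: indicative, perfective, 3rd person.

ugibibuzichu

Attach mood indicative ib- → ibzichu.
Attach person 3rd person gib- → gibibzichu.
Attach aspect perfective u- → ugibibzichu.
Apply epenthesis: ugibibzichu → ugibibuzichu.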